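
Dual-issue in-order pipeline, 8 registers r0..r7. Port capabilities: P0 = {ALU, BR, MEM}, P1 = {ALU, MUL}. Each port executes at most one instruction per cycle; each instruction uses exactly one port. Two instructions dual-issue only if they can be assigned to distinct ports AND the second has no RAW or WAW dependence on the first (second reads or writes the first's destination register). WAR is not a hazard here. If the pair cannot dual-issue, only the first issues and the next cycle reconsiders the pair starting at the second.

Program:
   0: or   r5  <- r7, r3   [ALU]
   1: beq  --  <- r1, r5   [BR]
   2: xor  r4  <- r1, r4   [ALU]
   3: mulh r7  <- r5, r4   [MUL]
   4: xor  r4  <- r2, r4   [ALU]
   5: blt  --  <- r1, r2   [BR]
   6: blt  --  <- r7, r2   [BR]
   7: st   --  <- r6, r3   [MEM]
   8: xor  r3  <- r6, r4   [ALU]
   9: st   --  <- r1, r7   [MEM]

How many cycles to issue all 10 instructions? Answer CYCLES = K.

c0: i0 or.ALU  RAW r5
c1: i1,i2 beq.BR+xor.ALU  pair
c2: i3,i4 mulh.MUL+xor.ALU  pair
c3: i5 blt.BR  no-port BR/BR
c4: i6 blt.BR  no-port BR/MEM
c5: i7,i8 st.MEM+xor.ALU  pair
c6: i9 st.MEM  tail

CYCLES = 7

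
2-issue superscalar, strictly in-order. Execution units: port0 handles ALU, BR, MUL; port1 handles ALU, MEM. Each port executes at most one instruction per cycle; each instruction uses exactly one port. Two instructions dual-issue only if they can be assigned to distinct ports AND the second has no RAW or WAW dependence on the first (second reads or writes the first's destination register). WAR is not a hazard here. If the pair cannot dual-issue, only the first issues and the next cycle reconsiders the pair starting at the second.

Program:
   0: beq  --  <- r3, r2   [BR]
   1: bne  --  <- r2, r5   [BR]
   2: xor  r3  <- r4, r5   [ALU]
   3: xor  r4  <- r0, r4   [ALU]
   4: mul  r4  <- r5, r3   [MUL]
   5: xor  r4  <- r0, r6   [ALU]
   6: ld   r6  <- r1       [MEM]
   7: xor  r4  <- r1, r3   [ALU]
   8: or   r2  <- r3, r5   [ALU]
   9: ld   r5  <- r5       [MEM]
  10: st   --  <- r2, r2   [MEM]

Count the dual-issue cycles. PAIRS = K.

#0 head=0: beq i0 no-port BR/BR
#1 head=1: bne xor i1&i2 dual
#2 head=3: xor i3 WAW r4
#3 head=4: mul i4 WAW r4
#4 head=5: xor ld i5&i6 dual
#5 head=7: xor or i7&i8 dual
#6 head=9: ld i9 no-port MEM/MEM
#7 head=10: st i10 tail

PAIRS = 3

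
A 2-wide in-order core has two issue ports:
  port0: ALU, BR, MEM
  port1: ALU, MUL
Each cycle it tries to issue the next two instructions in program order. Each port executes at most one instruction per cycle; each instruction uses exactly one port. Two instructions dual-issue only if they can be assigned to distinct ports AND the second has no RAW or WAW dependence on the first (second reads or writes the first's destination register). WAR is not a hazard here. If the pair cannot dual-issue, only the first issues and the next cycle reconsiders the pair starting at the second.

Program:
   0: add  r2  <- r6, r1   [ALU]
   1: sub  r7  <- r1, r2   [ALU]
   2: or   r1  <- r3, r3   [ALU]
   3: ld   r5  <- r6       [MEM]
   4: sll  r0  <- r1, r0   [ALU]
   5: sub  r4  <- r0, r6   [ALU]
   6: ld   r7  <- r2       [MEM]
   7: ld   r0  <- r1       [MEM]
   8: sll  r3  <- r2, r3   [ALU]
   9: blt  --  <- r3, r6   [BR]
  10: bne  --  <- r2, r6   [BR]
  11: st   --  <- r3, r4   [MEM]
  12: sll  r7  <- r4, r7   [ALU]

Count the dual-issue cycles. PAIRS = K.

PAIRS = 5

  cy0 -> i0 (add) RAW r2
  cy1 -> i1/i2 (sub;or) pair
  cy2 -> i3/i4 (ld;sll) pair
  cy3 -> i5/i6 (sub;ld) pair
  cy4 -> i7/i8 (ld;sll) pair
  cy5 -> i9 (blt) no-port BR/BR
  cy6 -> i10 (bne) no-port BR/MEM
  cy7 -> i11/i12 (st;sll) pair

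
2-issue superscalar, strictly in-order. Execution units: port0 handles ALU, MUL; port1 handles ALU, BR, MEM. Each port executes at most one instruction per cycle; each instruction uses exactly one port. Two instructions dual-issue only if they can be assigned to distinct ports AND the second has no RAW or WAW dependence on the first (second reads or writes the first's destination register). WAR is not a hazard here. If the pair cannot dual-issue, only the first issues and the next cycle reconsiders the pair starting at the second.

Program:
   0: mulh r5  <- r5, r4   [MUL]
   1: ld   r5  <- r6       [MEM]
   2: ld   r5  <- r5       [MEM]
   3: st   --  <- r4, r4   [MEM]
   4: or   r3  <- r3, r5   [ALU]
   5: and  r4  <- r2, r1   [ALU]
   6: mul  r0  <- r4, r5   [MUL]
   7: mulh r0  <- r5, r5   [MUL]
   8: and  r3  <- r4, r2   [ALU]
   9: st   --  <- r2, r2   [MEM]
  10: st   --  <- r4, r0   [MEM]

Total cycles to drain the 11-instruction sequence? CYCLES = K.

c0: i0 mulh  WAW r5
c1: i1 ld  no-port MEM/MEM
c2: i2 ld  no-port MEM/MEM
c3: i3&i4 st or  dual
c4: i5 and  RAW r4
c5: i6 mul  no-port MUL/MUL
c6: i7&i8 mulh and  dual
c7: i9 st  no-port MEM/MEM
c8: i10 st  tail

CYCLES = 9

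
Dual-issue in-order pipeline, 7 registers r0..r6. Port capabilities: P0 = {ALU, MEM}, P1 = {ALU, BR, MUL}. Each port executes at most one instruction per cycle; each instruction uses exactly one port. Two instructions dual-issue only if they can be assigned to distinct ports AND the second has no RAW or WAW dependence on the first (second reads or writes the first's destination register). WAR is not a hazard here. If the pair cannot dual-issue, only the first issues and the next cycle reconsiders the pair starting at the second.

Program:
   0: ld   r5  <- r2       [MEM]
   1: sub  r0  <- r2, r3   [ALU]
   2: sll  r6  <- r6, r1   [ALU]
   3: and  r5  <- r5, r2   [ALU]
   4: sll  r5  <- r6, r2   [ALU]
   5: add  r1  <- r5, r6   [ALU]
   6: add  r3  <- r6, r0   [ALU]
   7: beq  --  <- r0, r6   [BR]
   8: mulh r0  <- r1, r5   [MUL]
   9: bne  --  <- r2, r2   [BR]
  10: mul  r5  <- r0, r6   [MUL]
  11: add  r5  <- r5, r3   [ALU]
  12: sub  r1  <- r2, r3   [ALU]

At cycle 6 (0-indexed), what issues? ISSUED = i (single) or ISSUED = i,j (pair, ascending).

ISSUED = 9

#0 head=0: ld.MEM sub.ALU i0+i1 pair
#1 head=2: sll.ALU and.ALU i2+i3 pair
#2 head=4: sll.ALU i4 RAW r5
#3 head=5: add.ALU add.ALU i5+i6 pair
#4 head=7: beq.BR i7 no-port BR/MUL
#5 head=8: mulh.MUL i8 no-port MUL/BR
#6 head=9: bne.BR i9 no-port BR/MUL
#7 head=10: mul.MUL i10 RAW+WAW r5
#8 head=11: add.ALU sub.ALU i11+i12 pair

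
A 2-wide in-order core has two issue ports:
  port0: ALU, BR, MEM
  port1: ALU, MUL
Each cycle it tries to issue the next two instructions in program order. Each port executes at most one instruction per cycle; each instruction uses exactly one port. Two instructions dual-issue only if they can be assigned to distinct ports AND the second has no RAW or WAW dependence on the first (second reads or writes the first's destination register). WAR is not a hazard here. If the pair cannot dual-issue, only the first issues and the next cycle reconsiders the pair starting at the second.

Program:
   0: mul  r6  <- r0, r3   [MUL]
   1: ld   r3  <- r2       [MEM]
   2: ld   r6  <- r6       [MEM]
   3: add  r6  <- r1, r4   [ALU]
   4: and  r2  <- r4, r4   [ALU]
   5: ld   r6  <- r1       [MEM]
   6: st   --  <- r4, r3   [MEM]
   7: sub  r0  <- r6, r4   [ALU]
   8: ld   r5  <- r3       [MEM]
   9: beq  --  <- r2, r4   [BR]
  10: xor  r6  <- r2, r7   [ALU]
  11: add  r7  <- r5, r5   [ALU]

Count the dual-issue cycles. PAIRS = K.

PAIRS = 4

#0 head=0: mul+ld i0/i1 pair
#1 head=2: ld i2 WAW r6
#2 head=3: add+and i3/i4 pair
#3 head=5: ld i5 no-port MEM/MEM
#4 head=6: st+sub i6/i7 pair
#5 head=8: ld i8 no-port MEM/BR
#6 head=9: beq+xor i9/i10 pair
#7 head=11: add i11 tail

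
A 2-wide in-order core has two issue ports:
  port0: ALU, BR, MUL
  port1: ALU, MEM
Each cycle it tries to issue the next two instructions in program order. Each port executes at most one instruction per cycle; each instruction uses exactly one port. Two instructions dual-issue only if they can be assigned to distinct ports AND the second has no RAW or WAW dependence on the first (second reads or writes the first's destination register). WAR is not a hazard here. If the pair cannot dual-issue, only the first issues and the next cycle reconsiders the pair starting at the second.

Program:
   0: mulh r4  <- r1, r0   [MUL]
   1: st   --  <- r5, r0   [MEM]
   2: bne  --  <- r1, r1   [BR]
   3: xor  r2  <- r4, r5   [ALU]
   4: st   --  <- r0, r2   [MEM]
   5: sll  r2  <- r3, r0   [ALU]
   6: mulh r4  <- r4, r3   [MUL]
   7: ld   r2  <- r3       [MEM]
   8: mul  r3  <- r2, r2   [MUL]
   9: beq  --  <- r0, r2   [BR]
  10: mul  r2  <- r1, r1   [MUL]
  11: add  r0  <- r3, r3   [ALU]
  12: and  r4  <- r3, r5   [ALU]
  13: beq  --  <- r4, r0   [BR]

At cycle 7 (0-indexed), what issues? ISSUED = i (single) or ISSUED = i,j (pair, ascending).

ISSUED = 12

#0 head=0: mulh.MUL st.MEM i0/i1 pair
#1 head=2: bne.BR xor.ALU i2/i3 pair
#2 head=4: st.MEM sll.ALU i4/i5 pair
#3 head=6: mulh.MUL ld.MEM i6/i7 pair
#4 head=8: mul.MUL i8 no-port MUL/BR
#5 head=9: beq.BR i9 no-port BR/MUL
#6 head=10: mul.MUL add.ALU i10/i11 pair
#7 head=12: and.ALU i12 RAW r4
#8 head=13: beq.BR i13 tail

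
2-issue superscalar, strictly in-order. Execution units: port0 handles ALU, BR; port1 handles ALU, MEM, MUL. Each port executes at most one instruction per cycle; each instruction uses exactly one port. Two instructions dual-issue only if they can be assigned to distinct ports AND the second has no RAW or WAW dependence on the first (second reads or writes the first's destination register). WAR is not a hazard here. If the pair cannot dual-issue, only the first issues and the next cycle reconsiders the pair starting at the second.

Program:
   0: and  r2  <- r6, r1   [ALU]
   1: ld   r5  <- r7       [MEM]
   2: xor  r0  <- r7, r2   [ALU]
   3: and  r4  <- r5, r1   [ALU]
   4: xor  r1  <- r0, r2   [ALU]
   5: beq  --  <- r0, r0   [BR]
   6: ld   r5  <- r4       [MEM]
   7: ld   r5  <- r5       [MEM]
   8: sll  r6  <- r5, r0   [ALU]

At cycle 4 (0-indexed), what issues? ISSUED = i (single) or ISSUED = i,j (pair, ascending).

ISSUED = 7

c0: i0,i1 and ld  pair
c1: i2,i3 xor and  pair
c2: i4,i5 xor beq  pair
c3: i6 ld  no-port MEM/MEM
c4: i7 ld  RAW r5
c5: i8 sll  tail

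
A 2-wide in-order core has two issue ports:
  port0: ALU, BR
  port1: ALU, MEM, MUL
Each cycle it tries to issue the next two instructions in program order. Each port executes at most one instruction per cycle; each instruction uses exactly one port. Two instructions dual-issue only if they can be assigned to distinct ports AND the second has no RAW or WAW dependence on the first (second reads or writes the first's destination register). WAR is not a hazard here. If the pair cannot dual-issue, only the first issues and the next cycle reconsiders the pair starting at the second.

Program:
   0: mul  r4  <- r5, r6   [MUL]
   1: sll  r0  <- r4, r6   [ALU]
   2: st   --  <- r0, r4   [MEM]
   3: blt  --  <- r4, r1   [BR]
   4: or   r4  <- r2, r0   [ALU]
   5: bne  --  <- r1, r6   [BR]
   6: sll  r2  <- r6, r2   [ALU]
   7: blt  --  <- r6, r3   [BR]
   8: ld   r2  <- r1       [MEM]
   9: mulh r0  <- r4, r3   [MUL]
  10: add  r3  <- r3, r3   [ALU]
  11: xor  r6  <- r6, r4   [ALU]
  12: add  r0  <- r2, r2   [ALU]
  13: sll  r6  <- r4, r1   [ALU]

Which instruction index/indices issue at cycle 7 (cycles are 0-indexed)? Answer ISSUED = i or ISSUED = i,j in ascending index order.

[0] i0  mul  -- RAW r4
[1] i1  sll  -- RAW r0
[2] i2/i3  st blt  -- pair
[3] i4/i5  or bne  -- pair
[4] i6/i7  sll blt  -- pair
[5] i8  ld  -- no-port MEM/MUL
[6] i9/i10  mulh add  -- pair
[7] i11/i12  xor add  -- pair
[8] i13  sll  -- tail

ISSUED = 11,12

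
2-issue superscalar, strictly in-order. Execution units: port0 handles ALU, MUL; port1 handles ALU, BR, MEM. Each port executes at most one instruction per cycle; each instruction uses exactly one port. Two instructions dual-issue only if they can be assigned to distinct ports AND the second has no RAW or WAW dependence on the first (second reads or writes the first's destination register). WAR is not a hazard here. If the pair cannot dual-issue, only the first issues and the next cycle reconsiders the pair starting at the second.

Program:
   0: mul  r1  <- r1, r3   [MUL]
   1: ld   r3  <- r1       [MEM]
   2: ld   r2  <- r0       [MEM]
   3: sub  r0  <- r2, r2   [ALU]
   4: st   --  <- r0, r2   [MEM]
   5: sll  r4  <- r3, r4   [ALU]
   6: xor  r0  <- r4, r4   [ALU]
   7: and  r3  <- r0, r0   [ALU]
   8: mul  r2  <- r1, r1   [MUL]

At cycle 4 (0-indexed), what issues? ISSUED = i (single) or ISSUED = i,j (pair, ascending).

ISSUED = 4,5

[0] i0  mul  -- RAW r1
[1] i1  ld  -- no-port MEM/MEM
[2] i2  ld  -- RAW r2
[3] i3  sub  -- RAW r0
[4] i4&i5  st/sll  -- pair
[5] i6  xor  -- RAW r0
[6] i7&i8  and/mul  -- pair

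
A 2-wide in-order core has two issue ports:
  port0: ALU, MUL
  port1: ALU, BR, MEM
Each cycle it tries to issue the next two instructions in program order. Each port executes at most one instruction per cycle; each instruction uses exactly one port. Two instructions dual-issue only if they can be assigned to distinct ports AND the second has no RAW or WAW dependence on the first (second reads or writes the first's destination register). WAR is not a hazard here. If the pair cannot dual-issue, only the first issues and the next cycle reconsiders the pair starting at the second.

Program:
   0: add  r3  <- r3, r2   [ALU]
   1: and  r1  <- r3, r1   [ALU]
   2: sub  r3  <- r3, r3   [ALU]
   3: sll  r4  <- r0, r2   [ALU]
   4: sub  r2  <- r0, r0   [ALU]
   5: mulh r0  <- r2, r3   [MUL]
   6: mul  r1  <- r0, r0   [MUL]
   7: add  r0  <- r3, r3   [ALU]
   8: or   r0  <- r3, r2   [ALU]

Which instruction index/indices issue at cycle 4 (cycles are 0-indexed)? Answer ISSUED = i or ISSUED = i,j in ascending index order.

0. add.ALU @i0  | RAW r3
1. and.ALU+sub.ALU @i1&i2  | dual
2. sll.ALU+sub.ALU @i3&i4  | dual
3. mulh.MUL @i5  | no-port MUL/MUL
4. mul.MUL+add.ALU @i6&i7  | dual
5. or.ALU @i8  | tail

ISSUED = 6,7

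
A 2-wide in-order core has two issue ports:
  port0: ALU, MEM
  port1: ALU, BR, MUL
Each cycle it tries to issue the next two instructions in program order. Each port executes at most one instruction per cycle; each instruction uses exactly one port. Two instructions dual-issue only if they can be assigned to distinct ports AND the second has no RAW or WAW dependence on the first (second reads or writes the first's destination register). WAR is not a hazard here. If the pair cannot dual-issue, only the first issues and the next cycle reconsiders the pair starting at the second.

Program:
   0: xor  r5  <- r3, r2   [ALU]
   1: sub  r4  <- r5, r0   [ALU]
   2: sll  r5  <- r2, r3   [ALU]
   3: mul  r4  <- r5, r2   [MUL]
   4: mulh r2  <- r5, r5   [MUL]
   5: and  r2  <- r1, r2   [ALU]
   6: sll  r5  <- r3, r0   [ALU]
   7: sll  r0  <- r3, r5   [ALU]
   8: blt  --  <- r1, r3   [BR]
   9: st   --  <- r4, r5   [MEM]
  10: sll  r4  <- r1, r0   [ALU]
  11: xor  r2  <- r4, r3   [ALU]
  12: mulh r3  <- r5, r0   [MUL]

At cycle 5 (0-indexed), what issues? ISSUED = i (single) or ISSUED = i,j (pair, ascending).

[0] i0  xor  -- RAW r5
[1] i1+i2  sub sll  -- 2-wide
[2] i3  mul  -- no-port MUL/MUL
[3] i4  mulh  -- RAW+WAW r2
[4] i5+i6  and sll  -- 2-wide
[5] i7+i8  sll blt  -- 2-wide
[6] i9+i10  st sll  -- 2-wide
[7] i11+i12  xor mulh  -- 2-wide

ISSUED = 7,8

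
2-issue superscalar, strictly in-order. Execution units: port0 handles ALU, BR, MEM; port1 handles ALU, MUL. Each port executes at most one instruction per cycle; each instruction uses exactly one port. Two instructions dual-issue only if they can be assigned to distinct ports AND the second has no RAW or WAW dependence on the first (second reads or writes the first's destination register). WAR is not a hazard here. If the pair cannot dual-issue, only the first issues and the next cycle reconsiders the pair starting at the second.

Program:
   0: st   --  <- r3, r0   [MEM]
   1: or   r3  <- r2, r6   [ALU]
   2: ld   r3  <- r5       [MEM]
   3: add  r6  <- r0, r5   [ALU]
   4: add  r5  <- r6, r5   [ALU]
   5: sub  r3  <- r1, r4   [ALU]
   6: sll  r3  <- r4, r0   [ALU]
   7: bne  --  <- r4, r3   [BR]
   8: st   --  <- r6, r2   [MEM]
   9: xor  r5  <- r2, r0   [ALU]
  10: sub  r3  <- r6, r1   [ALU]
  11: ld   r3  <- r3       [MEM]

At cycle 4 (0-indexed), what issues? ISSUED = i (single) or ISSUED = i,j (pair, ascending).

0. st or @i0+i1  | 2-wide
1. ld add @i2+i3  | 2-wide
2. add sub @i4+i5  | 2-wide
3. sll @i6  | RAW r3
4. bne @i7  | no-port BR/MEM
5. st xor @i8+i9  | 2-wide
6. sub @i10  | RAW+WAW r3
7. ld @i11  | tail

ISSUED = 7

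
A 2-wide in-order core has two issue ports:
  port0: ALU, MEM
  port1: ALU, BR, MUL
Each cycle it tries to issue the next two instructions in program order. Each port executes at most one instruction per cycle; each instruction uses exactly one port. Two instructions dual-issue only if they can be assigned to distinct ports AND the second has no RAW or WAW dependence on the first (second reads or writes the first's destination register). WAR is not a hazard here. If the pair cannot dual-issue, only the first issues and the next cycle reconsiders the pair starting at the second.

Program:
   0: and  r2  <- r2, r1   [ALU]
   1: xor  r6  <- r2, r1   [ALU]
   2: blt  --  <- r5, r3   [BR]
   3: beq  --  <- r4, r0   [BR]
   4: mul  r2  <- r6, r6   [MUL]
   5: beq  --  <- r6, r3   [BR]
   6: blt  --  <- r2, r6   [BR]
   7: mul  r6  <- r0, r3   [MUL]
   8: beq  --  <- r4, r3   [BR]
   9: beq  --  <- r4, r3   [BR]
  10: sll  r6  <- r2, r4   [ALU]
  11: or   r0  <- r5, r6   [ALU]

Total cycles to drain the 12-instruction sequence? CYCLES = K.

CYCLES = 10

t=0 i0:and.ALU ; RAW r2
t=1 i1/i2:xor.ALU+blt.BR ; dual
t=2 i3:beq.BR ; no-port BR/MUL
t=3 i4:mul.MUL ; no-port MUL/BR
t=4 i5:beq.BR ; no-port BR/BR
t=5 i6:blt.BR ; no-port BR/MUL
t=6 i7:mul.MUL ; no-port MUL/BR
t=7 i8:beq.BR ; no-port BR/BR
t=8 i9/i10:beq.BR+sll.ALU ; dual
t=9 i11:or.ALU ; tail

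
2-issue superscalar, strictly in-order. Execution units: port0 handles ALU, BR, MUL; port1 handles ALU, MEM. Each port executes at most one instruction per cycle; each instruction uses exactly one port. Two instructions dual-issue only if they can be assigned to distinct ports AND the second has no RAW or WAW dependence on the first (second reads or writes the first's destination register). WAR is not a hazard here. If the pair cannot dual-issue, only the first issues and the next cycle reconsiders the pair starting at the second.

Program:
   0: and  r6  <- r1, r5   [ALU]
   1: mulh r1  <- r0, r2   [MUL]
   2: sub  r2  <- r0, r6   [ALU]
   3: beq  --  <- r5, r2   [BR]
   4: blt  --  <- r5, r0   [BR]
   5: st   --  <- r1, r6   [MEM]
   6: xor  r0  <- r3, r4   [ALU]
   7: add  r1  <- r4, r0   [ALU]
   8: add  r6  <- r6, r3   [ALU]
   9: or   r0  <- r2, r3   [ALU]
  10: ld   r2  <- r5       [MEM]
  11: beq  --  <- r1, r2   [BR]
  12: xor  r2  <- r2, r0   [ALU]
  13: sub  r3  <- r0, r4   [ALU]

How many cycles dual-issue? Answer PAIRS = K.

PAIRS = 5

0. and.ALU mulh.MUL @i0,i1  | dual
1. sub.ALU @i2  | RAW r2
2. beq.BR @i3  | no-port BR/BR
3. blt.BR st.MEM @i4,i5  | dual
4. xor.ALU @i6  | RAW r0
5. add.ALU add.ALU @i7,i8  | dual
6. or.ALU ld.MEM @i9,i10  | dual
7. beq.BR xor.ALU @i11,i12  | dual
8. sub.ALU @i13  | tail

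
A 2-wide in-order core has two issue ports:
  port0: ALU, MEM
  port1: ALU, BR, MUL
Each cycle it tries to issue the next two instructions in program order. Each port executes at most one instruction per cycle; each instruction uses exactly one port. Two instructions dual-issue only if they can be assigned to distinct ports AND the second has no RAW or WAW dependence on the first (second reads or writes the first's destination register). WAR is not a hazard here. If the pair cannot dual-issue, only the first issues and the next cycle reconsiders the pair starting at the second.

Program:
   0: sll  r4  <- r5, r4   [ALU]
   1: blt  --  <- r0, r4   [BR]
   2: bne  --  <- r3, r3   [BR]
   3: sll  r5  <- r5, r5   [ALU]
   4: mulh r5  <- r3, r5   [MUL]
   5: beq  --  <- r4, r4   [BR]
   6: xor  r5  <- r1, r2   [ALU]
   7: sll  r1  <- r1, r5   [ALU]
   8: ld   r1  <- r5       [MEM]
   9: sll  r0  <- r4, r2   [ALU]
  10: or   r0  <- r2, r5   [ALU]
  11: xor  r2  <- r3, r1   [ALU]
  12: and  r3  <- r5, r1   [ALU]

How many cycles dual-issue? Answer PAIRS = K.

0. sll @i0  | RAW r4
1. blt @i1  | no-port BR/BR
2. bne sll @i2+i3  | dual
3. mulh @i4  | no-port MUL/BR
4. beq xor @i5+i6  | dual
5. sll @i7  | WAW r1
6. ld sll @i8+i9  | dual
7. or xor @i10+i11  | dual
8. and @i12  | tail

PAIRS = 4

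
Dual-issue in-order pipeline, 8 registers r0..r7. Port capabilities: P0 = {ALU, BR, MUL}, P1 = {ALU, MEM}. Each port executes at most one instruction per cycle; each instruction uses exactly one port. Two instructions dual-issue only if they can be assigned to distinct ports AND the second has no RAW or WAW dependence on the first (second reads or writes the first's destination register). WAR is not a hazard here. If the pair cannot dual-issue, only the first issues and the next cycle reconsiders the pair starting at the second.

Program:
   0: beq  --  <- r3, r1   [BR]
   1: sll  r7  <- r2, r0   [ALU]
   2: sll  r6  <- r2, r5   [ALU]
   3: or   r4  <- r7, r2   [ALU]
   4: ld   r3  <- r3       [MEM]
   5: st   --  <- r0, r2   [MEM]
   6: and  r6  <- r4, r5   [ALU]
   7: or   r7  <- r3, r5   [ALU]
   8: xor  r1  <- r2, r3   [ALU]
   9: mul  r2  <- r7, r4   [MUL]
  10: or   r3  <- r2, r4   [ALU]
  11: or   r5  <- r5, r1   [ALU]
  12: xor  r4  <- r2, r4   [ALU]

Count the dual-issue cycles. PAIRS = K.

  cy0 -> i0+i1 (beq+sll) pair
  cy1 -> i2+i3 (sll+or) pair
  cy2 -> i4 (ld) no-port MEM/MEM
  cy3 -> i5+i6 (st+and) pair
  cy4 -> i7+i8 (or+xor) pair
  cy5 -> i9 (mul) RAW r2
  cy6 -> i10+i11 (or+or) pair
  cy7 -> i12 (xor) tail

PAIRS = 5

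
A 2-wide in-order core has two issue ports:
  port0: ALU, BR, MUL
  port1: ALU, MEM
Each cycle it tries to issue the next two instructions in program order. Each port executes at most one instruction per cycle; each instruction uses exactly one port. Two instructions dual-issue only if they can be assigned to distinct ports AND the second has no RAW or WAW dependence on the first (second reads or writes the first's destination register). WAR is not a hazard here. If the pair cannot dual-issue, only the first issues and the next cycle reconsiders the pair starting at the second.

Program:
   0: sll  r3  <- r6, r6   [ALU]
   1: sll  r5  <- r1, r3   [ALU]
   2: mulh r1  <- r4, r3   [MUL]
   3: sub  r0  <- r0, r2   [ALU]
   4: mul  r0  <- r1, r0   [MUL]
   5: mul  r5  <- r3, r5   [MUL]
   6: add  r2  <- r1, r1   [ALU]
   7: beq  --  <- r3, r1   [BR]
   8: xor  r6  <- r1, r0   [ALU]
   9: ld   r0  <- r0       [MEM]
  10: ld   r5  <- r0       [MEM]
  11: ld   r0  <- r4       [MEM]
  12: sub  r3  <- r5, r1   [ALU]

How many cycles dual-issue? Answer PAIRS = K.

PAIRS = 4

#0 head=0: sll i0 RAW r3
#1 head=1: sll+mulh i1&i2 2-wide
#2 head=3: sub i3 RAW+WAW r0
#3 head=4: mul i4 no-port MUL/MUL
#4 head=5: mul+add i5&i6 2-wide
#5 head=7: beq+xor i7&i8 2-wide
#6 head=9: ld i9 no-port MEM/MEM
#7 head=10: ld i10 no-port MEM/MEM
#8 head=11: ld+sub i11&i12 2-wide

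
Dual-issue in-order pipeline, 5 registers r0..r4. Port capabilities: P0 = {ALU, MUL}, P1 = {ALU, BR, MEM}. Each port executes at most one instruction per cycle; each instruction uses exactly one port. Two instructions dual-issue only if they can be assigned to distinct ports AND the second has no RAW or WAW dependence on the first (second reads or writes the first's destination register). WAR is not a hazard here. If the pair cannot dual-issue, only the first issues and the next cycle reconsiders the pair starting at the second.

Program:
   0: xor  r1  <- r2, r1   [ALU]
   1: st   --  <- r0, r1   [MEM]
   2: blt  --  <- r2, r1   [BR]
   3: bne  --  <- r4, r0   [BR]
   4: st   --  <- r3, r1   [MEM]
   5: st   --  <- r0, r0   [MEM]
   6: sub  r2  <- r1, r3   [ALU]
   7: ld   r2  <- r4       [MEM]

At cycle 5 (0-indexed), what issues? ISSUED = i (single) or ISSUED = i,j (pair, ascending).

ISSUED = 5,6

[0] i0  xor.ALU  -- RAW r1
[1] i1  st.MEM  -- no-port MEM/BR
[2] i2  blt.BR  -- no-port BR/BR
[3] i3  bne.BR  -- no-port BR/MEM
[4] i4  st.MEM  -- no-port MEM/MEM
[5] i5,i6  st.MEM sub.ALU  -- pair
[6] i7  ld.MEM  -- tail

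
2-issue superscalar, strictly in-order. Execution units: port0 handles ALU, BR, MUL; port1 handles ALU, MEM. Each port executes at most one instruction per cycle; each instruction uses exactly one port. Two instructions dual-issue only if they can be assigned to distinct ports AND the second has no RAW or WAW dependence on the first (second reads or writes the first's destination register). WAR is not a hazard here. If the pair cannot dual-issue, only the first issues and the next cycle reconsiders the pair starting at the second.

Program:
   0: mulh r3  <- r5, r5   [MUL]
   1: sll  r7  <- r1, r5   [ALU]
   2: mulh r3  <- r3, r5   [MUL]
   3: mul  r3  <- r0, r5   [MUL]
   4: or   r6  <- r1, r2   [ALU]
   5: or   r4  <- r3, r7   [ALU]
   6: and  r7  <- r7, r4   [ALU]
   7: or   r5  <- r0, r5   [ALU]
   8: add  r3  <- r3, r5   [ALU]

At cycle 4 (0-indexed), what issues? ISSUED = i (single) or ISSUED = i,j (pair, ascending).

ISSUED = 6,7

  cy0 -> i0,i1 (mulh+sll) pair
  cy1 -> i2 (mulh) no-port MUL/MUL
  cy2 -> i3,i4 (mul+or) pair
  cy3 -> i5 (or) RAW r4
  cy4 -> i6,i7 (and+or) pair
  cy5 -> i8 (add) tail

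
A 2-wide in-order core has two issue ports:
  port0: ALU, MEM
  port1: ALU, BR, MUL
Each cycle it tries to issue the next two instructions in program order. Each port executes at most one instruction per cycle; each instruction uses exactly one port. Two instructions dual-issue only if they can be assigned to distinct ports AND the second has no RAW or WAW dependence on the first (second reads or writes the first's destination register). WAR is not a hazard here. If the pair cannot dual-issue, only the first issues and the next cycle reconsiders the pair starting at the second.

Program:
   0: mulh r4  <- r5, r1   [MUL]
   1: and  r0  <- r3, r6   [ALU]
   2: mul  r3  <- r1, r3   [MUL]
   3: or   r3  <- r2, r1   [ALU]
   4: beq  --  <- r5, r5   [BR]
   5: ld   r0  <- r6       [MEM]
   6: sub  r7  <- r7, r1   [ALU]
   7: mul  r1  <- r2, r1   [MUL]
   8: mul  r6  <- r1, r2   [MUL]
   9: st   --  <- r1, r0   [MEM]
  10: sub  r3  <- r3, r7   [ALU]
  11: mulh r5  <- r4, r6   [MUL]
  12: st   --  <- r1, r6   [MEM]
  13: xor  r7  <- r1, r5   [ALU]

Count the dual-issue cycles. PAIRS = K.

[0] i0/i1  mulh.MUL/and.ALU  -- 2-wide
[1] i2  mul.MUL  -- WAW r3
[2] i3/i4  or.ALU/beq.BR  -- 2-wide
[3] i5/i6  ld.MEM/sub.ALU  -- 2-wide
[4] i7  mul.MUL  -- no-port MUL/MUL
[5] i8/i9  mul.MUL/st.MEM  -- 2-wide
[6] i10/i11  sub.ALU/mulh.MUL  -- 2-wide
[7] i12/i13  st.MEM/xor.ALU  -- 2-wide

PAIRS = 6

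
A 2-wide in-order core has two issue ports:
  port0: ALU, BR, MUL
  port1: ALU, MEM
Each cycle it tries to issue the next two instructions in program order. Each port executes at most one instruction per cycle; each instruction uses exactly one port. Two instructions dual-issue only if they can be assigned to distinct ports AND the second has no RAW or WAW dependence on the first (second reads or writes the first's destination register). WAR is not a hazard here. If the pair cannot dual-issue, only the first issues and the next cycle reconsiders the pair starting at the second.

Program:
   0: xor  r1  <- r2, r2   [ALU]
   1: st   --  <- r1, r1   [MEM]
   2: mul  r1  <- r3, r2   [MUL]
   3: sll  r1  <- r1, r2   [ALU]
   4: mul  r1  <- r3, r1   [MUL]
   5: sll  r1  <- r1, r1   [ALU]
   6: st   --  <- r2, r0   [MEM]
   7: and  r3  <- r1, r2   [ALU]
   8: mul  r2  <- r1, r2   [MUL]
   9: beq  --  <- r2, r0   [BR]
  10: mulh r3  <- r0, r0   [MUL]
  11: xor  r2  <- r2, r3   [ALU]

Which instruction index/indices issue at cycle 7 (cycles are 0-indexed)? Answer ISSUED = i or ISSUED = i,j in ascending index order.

  cy0 -> i0 (xor.ALU) RAW r1
  cy1 -> i1&i2 (st.MEM;mul.MUL) dual
  cy2 -> i3 (sll.ALU) RAW+WAW r1
  cy3 -> i4 (mul.MUL) RAW+WAW r1
  cy4 -> i5&i6 (sll.ALU;st.MEM) dual
  cy5 -> i7&i8 (and.ALU;mul.MUL) dual
  cy6 -> i9 (beq.BR) no-port BR/MUL
  cy7 -> i10 (mulh.MUL) RAW r3
  cy8 -> i11 (xor.ALU) tail

ISSUED = 10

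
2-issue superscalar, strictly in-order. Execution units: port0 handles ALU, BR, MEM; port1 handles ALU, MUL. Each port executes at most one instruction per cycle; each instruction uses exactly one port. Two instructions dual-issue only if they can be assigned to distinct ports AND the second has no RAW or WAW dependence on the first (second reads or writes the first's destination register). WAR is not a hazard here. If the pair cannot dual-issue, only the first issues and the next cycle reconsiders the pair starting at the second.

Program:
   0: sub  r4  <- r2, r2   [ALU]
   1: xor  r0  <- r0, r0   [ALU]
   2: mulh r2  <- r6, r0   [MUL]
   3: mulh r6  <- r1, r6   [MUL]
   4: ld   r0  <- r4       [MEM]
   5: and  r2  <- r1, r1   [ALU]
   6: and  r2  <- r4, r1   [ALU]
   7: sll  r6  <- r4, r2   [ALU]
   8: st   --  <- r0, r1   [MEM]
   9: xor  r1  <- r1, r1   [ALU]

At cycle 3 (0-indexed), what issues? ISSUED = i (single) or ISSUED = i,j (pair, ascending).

#0 head=0: sub;xor i0+i1 2-wide
#1 head=2: mulh i2 no-port MUL/MUL
#2 head=3: mulh;ld i3+i4 2-wide
#3 head=5: and i5 WAW r2
#4 head=6: and i6 RAW r2
#5 head=7: sll;st i7+i8 2-wide
#6 head=9: xor i9 tail

ISSUED = 5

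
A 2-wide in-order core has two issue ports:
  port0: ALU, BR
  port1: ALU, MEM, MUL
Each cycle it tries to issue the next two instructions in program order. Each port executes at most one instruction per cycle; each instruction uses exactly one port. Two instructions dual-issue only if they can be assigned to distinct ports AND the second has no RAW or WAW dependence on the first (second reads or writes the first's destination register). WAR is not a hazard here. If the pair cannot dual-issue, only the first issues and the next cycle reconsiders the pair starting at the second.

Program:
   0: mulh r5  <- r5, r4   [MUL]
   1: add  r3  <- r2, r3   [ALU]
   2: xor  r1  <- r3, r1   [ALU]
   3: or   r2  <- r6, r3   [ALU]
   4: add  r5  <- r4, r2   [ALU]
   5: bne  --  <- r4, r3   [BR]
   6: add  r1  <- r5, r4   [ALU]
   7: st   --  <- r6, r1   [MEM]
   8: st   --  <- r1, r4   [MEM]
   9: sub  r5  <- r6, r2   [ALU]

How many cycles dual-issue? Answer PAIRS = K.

  cy0 -> i0&i1 (mulh add) 2-wide
  cy1 -> i2&i3 (xor or) 2-wide
  cy2 -> i4&i5 (add bne) 2-wide
  cy3 -> i6 (add) RAW r1
  cy4 -> i7 (st) no-port MEM/MEM
  cy5 -> i8&i9 (st sub) 2-wide

PAIRS = 4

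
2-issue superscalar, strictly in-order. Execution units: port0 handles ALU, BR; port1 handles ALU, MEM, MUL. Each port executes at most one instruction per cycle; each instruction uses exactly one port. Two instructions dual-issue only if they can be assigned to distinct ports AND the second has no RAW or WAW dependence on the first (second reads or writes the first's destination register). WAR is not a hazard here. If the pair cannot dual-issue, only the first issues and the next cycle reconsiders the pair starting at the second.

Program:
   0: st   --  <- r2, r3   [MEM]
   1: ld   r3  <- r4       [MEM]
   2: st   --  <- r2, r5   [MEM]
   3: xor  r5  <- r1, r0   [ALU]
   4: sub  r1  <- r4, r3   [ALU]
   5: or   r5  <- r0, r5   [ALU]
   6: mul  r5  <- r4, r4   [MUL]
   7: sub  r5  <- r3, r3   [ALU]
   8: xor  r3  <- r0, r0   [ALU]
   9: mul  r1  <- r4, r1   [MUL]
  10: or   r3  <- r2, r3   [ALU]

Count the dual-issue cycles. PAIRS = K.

t=0 i0:st ; no-port MEM/MEM
t=1 i1:ld ; no-port MEM/MEM
t=2 i2,i3:st xor ; 2-wide
t=3 i4,i5:sub or ; 2-wide
t=4 i6:mul ; WAW r5
t=5 i7,i8:sub xor ; 2-wide
t=6 i9,i10:mul or ; 2-wide

PAIRS = 4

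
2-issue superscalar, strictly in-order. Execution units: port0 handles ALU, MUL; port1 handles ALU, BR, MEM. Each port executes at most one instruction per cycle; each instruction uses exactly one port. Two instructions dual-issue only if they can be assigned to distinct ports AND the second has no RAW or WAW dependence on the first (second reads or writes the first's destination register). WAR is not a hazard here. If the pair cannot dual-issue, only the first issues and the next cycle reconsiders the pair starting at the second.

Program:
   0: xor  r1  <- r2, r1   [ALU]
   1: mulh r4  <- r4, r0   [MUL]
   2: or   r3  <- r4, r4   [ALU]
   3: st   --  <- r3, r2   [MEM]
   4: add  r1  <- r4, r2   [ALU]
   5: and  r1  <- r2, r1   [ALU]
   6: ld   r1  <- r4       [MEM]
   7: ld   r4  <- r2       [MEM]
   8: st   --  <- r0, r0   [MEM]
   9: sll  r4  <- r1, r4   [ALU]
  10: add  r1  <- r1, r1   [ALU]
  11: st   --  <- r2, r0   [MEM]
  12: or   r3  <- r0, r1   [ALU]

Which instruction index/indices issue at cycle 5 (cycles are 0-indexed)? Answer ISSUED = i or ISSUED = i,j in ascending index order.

ISSUED = 7

  cy0 -> i0+i1 (xor/mulh) dual
  cy1 -> i2 (or) RAW r3
  cy2 -> i3+i4 (st/add) dual
  cy3 -> i5 (and) WAW r1
  cy4 -> i6 (ld) no-port MEM/MEM
  cy5 -> i7 (ld) no-port MEM/MEM
  cy6 -> i8+i9 (st/sll) dual
  cy7 -> i10+i11 (add/st) dual
  cy8 -> i12 (or) tail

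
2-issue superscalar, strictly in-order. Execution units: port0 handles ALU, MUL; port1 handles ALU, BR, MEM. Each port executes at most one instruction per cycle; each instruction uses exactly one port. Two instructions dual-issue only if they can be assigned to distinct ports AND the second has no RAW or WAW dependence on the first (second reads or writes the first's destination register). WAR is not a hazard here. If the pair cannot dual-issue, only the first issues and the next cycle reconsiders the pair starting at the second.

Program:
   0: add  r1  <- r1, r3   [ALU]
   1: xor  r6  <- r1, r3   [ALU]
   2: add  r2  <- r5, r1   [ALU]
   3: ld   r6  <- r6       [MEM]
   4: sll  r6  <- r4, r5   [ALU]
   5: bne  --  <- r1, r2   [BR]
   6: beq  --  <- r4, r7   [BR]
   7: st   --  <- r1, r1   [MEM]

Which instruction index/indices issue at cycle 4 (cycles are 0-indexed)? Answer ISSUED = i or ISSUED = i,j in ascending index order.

ISSUED = 6

t=0 i0:add.ALU ; RAW r1
t=1 i1/i2:xor.ALU/add.ALU ; 2-wide
t=2 i3:ld.MEM ; WAW r6
t=3 i4/i5:sll.ALU/bne.BR ; 2-wide
t=4 i6:beq.BR ; no-port BR/MEM
t=5 i7:st.MEM ; tail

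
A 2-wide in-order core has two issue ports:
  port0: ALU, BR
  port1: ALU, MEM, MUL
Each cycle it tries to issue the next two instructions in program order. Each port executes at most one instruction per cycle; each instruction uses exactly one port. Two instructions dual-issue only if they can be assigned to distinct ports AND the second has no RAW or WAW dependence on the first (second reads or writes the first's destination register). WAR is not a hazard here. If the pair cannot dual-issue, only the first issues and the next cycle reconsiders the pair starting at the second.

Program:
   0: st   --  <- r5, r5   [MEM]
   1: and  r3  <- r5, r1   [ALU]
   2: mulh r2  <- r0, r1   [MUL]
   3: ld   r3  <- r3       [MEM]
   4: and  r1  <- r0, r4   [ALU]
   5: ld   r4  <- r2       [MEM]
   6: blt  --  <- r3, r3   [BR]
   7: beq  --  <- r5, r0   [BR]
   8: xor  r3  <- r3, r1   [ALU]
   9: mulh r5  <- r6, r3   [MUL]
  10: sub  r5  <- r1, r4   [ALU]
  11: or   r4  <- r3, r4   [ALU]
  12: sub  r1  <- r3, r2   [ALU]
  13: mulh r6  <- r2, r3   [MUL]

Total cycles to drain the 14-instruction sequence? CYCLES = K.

c0: i0&i1 st and  dual
c1: i2 mulh  no-port MUL/MEM
c2: i3&i4 ld and  dual
c3: i5&i6 ld blt  dual
c4: i7&i8 beq xor  dual
c5: i9 mulh  WAW r5
c6: i10&i11 sub or  dual
c7: i12&i13 sub mulh  dual

CYCLES = 8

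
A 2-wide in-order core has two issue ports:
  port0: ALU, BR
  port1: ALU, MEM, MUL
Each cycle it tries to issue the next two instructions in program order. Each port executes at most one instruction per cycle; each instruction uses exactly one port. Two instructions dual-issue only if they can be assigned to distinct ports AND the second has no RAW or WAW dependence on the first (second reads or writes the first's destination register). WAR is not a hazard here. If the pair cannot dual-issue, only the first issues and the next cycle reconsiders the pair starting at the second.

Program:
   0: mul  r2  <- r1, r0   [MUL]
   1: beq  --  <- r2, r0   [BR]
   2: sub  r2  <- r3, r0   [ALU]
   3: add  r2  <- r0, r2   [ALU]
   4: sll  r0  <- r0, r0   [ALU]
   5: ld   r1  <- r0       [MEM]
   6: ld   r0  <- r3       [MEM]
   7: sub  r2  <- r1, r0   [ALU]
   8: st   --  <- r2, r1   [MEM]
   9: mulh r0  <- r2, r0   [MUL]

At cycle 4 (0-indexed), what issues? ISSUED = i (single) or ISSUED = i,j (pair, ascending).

ISSUED = 6

#0 head=0: mul.MUL i0 RAW r2
#1 head=1: beq.BR/sub.ALU i1&i2 dual
#2 head=3: add.ALU/sll.ALU i3&i4 dual
#3 head=5: ld.MEM i5 no-port MEM/MEM
#4 head=6: ld.MEM i6 RAW r0
#5 head=7: sub.ALU i7 RAW r2
#6 head=8: st.MEM i8 no-port MEM/MUL
#7 head=9: mulh.MUL i9 tail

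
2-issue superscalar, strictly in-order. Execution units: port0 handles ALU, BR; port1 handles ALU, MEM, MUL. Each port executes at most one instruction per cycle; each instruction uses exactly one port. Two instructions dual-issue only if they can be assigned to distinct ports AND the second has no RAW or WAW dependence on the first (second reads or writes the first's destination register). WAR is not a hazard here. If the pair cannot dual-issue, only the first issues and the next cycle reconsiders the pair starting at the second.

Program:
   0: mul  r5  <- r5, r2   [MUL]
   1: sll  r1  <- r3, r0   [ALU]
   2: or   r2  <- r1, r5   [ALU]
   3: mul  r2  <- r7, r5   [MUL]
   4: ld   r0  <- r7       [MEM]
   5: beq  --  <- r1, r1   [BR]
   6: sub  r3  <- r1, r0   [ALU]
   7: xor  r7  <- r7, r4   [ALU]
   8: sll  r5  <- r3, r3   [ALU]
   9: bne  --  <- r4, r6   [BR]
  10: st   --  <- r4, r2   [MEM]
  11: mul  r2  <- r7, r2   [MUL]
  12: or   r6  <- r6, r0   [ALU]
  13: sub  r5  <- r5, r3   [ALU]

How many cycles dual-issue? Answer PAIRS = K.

PAIRS = 5

c0: i0+i1 mul.MUL/sll.ALU  dual
c1: i2 or.ALU  WAW r2
c2: i3 mul.MUL  no-port MUL/MEM
c3: i4+i5 ld.MEM/beq.BR  dual
c4: i6+i7 sub.ALU/xor.ALU  dual
c5: i8+i9 sll.ALU/bne.BR  dual
c6: i10 st.MEM  no-port MEM/MUL
c7: i11+i12 mul.MUL/or.ALU  dual
c8: i13 sub.ALU  tail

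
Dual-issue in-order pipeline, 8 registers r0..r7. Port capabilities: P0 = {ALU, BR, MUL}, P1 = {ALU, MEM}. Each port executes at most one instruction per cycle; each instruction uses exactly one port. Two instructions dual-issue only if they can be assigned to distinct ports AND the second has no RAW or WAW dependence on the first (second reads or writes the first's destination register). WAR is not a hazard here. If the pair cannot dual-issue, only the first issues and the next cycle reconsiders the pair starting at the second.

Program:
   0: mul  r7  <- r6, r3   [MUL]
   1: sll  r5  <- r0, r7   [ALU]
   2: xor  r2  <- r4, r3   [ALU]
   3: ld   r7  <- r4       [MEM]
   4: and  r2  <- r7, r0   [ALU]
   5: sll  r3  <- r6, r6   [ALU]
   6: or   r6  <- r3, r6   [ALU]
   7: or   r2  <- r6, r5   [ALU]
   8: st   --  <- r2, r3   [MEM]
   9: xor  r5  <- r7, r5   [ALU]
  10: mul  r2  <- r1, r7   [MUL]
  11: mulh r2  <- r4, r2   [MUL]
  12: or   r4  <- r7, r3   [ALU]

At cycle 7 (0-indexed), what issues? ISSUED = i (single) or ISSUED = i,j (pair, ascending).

ISSUED = 10

  cy0 -> i0 (mul.MUL) RAW r7
  cy1 -> i1/i2 (sll.ALU/xor.ALU) 2-wide
  cy2 -> i3 (ld.MEM) RAW r7
  cy3 -> i4/i5 (and.ALU/sll.ALU) 2-wide
  cy4 -> i6 (or.ALU) RAW r6
  cy5 -> i7 (or.ALU) RAW r2
  cy6 -> i8/i9 (st.MEM/xor.ALU) 2-wide
  cy7 -> i10 (mul.MUL) no-port MUL/MUL
  cy8 -> i11/i12 (mulh.MUL/or.ALU) 2-wide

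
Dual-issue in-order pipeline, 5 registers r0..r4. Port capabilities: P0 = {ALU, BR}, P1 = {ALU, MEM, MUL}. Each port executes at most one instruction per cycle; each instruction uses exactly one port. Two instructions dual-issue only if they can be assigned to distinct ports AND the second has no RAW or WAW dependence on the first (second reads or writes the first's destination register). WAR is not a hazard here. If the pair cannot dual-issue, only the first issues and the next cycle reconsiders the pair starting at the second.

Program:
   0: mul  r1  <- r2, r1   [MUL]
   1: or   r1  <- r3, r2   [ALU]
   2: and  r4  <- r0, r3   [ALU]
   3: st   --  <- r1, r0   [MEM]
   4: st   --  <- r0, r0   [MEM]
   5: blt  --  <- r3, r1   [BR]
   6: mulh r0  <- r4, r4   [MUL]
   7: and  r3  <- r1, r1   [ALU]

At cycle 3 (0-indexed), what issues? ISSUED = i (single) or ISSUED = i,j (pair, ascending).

#0 head=0: mul i0 WAW r1
#1 head=1: or/and i1,i2 dual
#2 head=3: st i3 no-port MEM/MEM
#3 head=4: st/blt i4,i5 dual
#4 head=6: mulh/and i6,i7 dual

ISSUED = 4,5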